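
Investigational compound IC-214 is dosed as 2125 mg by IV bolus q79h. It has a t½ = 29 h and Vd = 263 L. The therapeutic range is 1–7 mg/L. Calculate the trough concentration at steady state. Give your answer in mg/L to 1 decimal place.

Over one 79-h interval, 79/29 ≈ 2.7241 half-lives elapse, leaving f ≈ 0.1513 of each dose.
Single-dose peak C₀ = D/Vd = 2125/263 ≈ 8.080 mg/L.
Steady-state trough Cmin,ss = C₀·f/(1−f) ≈ 8.080 × 0.1513/0.8487 ≈ 1.440 mg/L.
Trough 1.4 mg/L vs MEC 1 mg/L: adequate.

1.4 mg/L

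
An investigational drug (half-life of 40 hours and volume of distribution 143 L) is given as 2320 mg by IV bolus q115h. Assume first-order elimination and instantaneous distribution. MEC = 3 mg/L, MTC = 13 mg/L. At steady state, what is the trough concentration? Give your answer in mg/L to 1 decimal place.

2.6 mg/L

k = ln2/t½ = ln2/40 ≈ 0.017329 h⁻¹; fraction remaining f = e^(−kτ) = e^(−0.017329×115) ≈ 0.1363.
Single-dose peak C₀ = D/Vd = 2320/143 ≈ 16.224 mg/L.
Steady-state trough Cmin,ss = C₀·f/(1−f) ≈ 16.224 × 0.1363/0.8637 ≈ 2.560 mg/L.
Trough 2.6 mg/L vs MEC 3 mg/L: subtherapeutic.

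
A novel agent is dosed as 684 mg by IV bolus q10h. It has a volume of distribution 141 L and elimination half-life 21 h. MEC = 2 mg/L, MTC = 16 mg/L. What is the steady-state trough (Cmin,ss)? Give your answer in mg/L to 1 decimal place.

12.4 mg/L

τ/t½ = 10/21 ≈ 0.47619, so fraction remaining f = (1/2)^(10/21) ≈ 0.7189.
Accumulation ratio R = 1/(1 − f) ≈ 1/0.2811 ≈ 3.5575.
Single-dose peak C₀ = D/Vd = 684/141 ≈ 4.851 mg/L.
Cmax,ss = C₀/(1 − f) ≈ 4.851/0.2811 ≈ 17.257 mg/L.
Steady-state trough Cmin,ss = Cmax,ss·f ≈ 17.257 × 0.7189 ≈ 12.406 mg/L.
Trough 12.4 mg/L vs MEC 2 mg/L: adequate.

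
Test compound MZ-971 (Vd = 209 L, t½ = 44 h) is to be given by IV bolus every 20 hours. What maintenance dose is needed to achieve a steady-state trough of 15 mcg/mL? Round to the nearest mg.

τ/t½ = 20/44 ≈ 0.45455, so f = (1/2)^(20/44) ≈ 0.729740.
Cmin,ss = (D/Vd)·f/(1−f), so D = Cmin,ss·Vd·(1−f)/f.
D = 15 × 209 × (1−f)/f ≈ 15 × 209 × 0.37035 ≈ 1161.05 mg.

1161 mg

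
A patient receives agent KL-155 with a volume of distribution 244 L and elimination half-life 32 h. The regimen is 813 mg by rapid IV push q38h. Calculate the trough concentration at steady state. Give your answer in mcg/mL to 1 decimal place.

Over one 38-h interval, 38/32 ≈ 1.1875 half-lives elapse, leaving f ≈ 0.4391 of each dose.
At steady state, accumulation factor R = 1/(1 − e^(−kτ)) ≈ 1.7828.
Single-dose peak C₀ = D/Vd = 813/244 ≈ 3.332 mcg/mL.
Steady-state peak Cmax,ss = C₀·R ≈ 3.332 × 1.7828 ≈ 5.940 mcg/mL.
Steady-state trough Cmin,ss = Cmax,ss·f ≈ 5.940 × 0.4391 ≈ 2.608 mcg/mL.

2.6 mcg/mL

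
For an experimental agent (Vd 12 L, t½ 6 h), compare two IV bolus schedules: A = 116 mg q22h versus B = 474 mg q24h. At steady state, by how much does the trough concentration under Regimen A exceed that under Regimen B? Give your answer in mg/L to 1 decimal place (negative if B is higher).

-1.8 mg/L

Regimen A: f = (1/2)^(22/6) ≈ 0.0787; Cmin,ss = (116/12)·f/(1−f) ≈ 0.826 mg/L.
Regimen B: f = (1/2)^(24/6) ≈ 0.0625; Cmin,ss = (474/12)·f/(1−f) ≈ 2.633 mg/L.
Difference ≈ 0.826 − 2.633 ≈ -1.807 mg/L.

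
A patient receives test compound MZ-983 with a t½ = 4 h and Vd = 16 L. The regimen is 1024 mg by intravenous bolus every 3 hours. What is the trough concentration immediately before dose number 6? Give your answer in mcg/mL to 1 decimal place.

f = (1/2)^(τ/t½) = (1/2)^(3/4) ≈ 0.5946.
C₀ = D/Vd = 1024/16 ≈ 64.000 mcg/mL.
Before the 6th dose, 5 doses have been given. Superposition: Cmin = C₀·(f + f² + … + f^5).
≈ 64.000 × (0.5946 + 0.3535 + 0.2102 + 0.1250 + 0.0743) ≈ 64.000 × 1.3576 ≈ 86.886 mcg/mL.

86.9 mcg/mL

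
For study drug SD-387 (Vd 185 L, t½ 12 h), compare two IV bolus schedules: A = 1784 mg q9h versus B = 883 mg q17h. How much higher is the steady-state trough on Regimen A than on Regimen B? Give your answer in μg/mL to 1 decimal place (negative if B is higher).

11.3 μg/mL

Regimen A: f = (1/2)^(9/12) ≈ 0.5946; Cmin,ss = (1784/185)·f/(1−f) ≈ 14.144 μg/mL.
Regimen B: f = (1/2)^(17/12) ≈ 0.3746; Cmin,ss = (883/185)·f/(1−f) ≈ 2.859 μg/mL.
Difference ≈ 14.144 − 2.859 ≈ 11.285 μg/mL.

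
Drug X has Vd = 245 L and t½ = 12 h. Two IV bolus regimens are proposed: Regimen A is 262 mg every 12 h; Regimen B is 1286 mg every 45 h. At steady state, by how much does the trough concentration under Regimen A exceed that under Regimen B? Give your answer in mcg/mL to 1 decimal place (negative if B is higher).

0.6 mcg/mL

Regimen A: f = (1/2)^(12/12) ≈ 0.5000; Cmin,ss = (262/245)·f/(1−f) ≈ 1.069 mcg/mL.
Regimen B: f = (1/2)^(45/12) ≈ 0.0743; Cmin,ss = (1286/245)·f/(1−f) ≈ 0.421 mcg/mL.
Difference ≈ 1.069 − 0.421 ≈ 0.648 mcg/mL.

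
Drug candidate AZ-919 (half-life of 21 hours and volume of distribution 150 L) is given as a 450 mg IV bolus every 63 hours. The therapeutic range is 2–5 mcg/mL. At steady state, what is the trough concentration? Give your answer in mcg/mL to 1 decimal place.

0.4 mcg/mL

τ = 63 h = 3 half-lives, so f = (1/2)^3 = 0.125.
Accumulation ratio R = 1/(1 − f) = 1/0.875 = 8/7.
Single-dose peak C₀ = D/Vd = 450/150 = 3 mcg/mL.
Steady-state peak Cmax,ss = C₀·R = 3 × 8/7 ≈ 3.429 mcg/mL.
Steady-state trough Cmin,ss = Cmax,ss·f ≈ 3.429 × 0.125 ≈ 0.429 mcg/mL.
Trough 0.4 mcg/mL vs MEC 2 mcg/mL: subtherapeutic.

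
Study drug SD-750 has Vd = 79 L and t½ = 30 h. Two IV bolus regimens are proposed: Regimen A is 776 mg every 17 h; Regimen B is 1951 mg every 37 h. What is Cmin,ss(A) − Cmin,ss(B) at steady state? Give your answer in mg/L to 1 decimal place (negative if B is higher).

Regimen A: f = (1/2)^(17/30) ≈ 0.6752; Cmin,ss = (776/79)·f/(1−f) ≈ 20.420 mg/L.
Regimen B: f = (1/2)^(37/30) ≈ 0.4253; Cmin,ss = (1951/79)·f/(1−f) ≈ 18.276 mg/L.
Difference ≈ 20.420 − 18.276 ≈ 2.144 mg/L.

2.1 mg/L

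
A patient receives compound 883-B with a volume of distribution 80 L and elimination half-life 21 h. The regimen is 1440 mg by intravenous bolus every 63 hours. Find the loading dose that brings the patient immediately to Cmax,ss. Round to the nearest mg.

1646 mg

f = (1/2)^(63/21) ≈ 0.125000; accumulation ratio R = 1/(1−f) ≈ 1.14286.
Loading dose to hit Cmax,ss on first dose: D_load = D_maint·R ≈ 1440 × 1.14286 ≈ 1645.72 mg.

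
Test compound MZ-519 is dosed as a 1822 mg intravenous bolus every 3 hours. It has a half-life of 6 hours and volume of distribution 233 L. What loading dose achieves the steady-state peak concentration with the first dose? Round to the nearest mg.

f = (1/2)^(3/6) ≈ 0.707107; accumulation ratio R = 1/(1−f) ≈ 3.41422.
Loading dose to hit Cmax,ss on first dose: D_load = D_maint·R ≈ 1822 × 3.41422 ≈ 6220.71 mg.

6221 mg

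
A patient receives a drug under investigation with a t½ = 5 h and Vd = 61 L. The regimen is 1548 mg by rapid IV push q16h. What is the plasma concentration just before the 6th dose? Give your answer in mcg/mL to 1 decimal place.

f = (1/2)^(τ/t½) = (1/2)^(16/5) ≈ 0.1088.
C₀ = D/Vd = 1548/61 ≈ 25.377 mcg/mL.
Before the 6th dose, 5 doses have been given. Superposition: Cmin = C₀·(f + f² + … + f^5).
≈ 25.377 × (0.1088 + 0.0118 + 0.0013 + 0.0001 + 0.0000) ≈ 25.377 × 0.1220 ≈ 3.096 mcg/mL.

3.1 mcg/mL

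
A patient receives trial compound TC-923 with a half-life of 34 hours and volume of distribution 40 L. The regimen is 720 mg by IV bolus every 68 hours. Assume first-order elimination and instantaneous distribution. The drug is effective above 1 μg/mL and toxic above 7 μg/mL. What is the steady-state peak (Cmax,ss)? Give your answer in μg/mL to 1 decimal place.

24.0 μg/mL

The dosing interval is 2 half-lives, so f = 2^(−2) = 0.25.
At steady state, R = 1/(1 − 0.25) = 4/3.
Single-dose peak C₀ = D/Vd = 720/40 = 18 μg/mL.
Steady-state peak Cmax,ss = C₀·R = 18 × 4/3 ≈ 24.000 μg/mL.
Peak 24.0 μg/mL vs MTC 7 μg/mL: exceeds toxic threshold.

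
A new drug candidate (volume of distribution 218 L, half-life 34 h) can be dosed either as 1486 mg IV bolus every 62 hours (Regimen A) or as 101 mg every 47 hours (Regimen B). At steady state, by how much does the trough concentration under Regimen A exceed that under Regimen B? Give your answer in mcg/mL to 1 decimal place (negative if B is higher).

Regimen A: f = (1/2)^(62/34) ≈ 0.2825; Cmin,ss = (1486/218)·f/(1−f) ≈ 2.684 mcg/mL.
Regimen B: f = (1/2)^(47/34) ≈ 0.3836; Cmin,ss = (101/218)·f/(1−f) ≈ 0.288 mcg/mL.
Difference ≈ 2.684 − 0.288 ≈ 2.396 mcg/mL.

2.4 mcg/mL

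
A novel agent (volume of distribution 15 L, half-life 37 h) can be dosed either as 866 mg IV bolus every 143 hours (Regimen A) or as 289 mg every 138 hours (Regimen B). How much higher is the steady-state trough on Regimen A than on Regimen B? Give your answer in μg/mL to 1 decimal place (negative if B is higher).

2.7 μg/mL

Regimen A: f = (1/2)^(143/37) ≈ 0.0686; Cmin,ss = (866/15)·f/(1−f) ≈ 4.252 μg/mL.
Regimen B: f = (1/2)^(138/37) ≈ 0.0754; Cmin,ss = (289/15)·f/(1−f) ≈ 1.571 μg/mL.
Difference ≈ 4.252 − 1.571 ≈ 2.681 μg/mL.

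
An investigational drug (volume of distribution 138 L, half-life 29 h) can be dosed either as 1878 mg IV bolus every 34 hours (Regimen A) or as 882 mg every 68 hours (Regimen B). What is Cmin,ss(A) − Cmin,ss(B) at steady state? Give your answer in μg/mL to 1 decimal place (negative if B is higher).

9.3 μg/mL

Regimen A: f = (1/2)^(34/29) ≈ 0.4437; Cmin,ss = (1878/138)·f/(1−f) ≈ 10.854 μg/mL.
Regimen B: f = (1/2)^(68/29) ≈ 0.1969; Cmin,ss = (882/138)·f/(1−f) ≈ 1.567 μg/mL.
Difference ≈ 10.854 − 1.567 ≈ 9.287 μg/mL.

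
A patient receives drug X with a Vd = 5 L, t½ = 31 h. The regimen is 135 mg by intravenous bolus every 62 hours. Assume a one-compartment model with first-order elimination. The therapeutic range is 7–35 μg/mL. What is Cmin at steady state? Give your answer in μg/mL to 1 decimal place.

τ = 62 h = 2 half-lives, so f = (1/2)^2 = 0.25.
At steady state, R = 1/(1 − 0.25) = 4/3.
Single-dose peak C₀ = D/Vd = 135/5 = 27 μg/mL.
Steady-state peak Cmax,ss = C₀·R = 27 × 4/3 ≈ 36.000 μg/mL.
Steady-state trough Cmin,ss = Cmax,ss·f ≈ 36.000 × 0.25 ≈ 9.000 μg/mL.
Trough 9.0 μg/mL vs MEC 7 μg/mL: adequate.

9.0 μg/mL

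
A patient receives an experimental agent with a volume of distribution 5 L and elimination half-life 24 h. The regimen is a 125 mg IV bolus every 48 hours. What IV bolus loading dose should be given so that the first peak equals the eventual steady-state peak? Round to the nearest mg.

f = (1/2)^(48/24) ≈ 0.250000; accumulation ratio R = 1/(1−f) ≈ 1.33333.
Loading dose to hit Cmax,ss on first dose: D_load = D_maint·R ≈ 125 × 1.33333 ≈ 166.67 mg.

167 mg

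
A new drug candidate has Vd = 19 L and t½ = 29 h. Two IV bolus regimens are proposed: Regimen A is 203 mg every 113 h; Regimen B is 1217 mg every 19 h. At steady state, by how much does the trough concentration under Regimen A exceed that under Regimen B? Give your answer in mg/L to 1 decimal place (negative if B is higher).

-110.7 mg/L

Regimen A: f = (1/2)^(113/29) ≈ 0.0671; Cmin,ss = (203/19)·f/(1−f) ≈ 0.768 mg/L.
Regimen B: f = (1/2)^(19/29) ≈ 0.6350; Cmin,ss = (1217/19)·f/(1−f) ≈ 111.434 mg/L.
Difference ≈ 0.768 − 111.434 ≈ -110.666 mg/L.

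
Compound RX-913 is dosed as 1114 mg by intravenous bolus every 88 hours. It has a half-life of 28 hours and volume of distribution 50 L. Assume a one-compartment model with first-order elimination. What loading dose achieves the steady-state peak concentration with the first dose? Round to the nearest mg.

1256 mg

f = (1/2)^(88/28) ≈ 0.113215; accumulation ratio R = 1/(1−f) ≈ 1.12767.
Loading dose to hit Cmax,ss on first dose: D_load = D_maint·R ≈ 1114 × 1.12767 ≈ 1256.22 mg.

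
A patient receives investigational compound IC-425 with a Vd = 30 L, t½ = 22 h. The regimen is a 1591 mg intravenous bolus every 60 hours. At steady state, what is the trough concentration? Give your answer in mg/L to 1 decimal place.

τ/t½ = 60/22 ≈ 2.7273, so fraction remaining f = (1/2)^(60/22) ≈ 0.1510.
Single-dose peak C₀ = D/Vd = 1591/30 ≈ 53.033 mg/L.
Steady-state trough Cmin,ss = C₀·f/(1−f) ≈ 53.033 × 0.1510/0.8490 ≈ 9.432 mg/L.

9.4 mg/L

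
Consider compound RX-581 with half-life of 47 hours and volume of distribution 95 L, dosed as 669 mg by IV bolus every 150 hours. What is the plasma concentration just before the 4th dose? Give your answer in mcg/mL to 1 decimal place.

0.9 mcg/mL

f = (1/2)^(τ/t½) = (1/2)^(150/47) ≈ 0.1095.
C₀ = D/Vd = 669/95 ≈ 7.042 mcg/mL.
Before the 4th dose, 3 doses have been given. Superposition: Cmin = C₀·(f + f² + … + f^3).
≈ 7.042 × (0.1095 + 0.0120 + 0.0013) ≈ 7.042 × 0.1228 ≈ 0.865 mcg/mL.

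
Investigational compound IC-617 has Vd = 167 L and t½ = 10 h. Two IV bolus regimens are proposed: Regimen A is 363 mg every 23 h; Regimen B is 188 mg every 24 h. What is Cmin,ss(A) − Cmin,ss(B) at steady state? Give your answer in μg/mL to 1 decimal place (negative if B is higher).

0.3 μg/mL

Regimen A: f = (1/2)^(23/10) ≈ 0.2031; Cmin,ss = (363/167)·f/(1−f) ≈ 0.554 μg/mL.
Regimen B: f = (1/2)^(24/10) ≈ 0.1895; Cmin,ss = (188/167)·f/(1−f) ≈ 0.263 μg/mL.
Difference ≈ 0.554 − 0.263 ≈ 0.291 μg/mL.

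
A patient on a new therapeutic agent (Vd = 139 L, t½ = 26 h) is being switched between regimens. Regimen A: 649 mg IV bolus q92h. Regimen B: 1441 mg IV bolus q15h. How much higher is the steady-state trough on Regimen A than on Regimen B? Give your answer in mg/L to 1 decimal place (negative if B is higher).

Regimen A: f = (1/2)^(92/26) ≈ 0.0861; Cmin,ss = (649/139)·f/(1−f) ≈ 0.440 mg/L.
Regimen B: f = (1/2)^(15/26) ≈ 0.6704; Cmin,ss = (1441/139)·f/(1−f) ≈ 21.086 mg/L.
Difference ≈ 0.440 − 21.086 ≈ -20.646 mg/L.

-20.6 mg/L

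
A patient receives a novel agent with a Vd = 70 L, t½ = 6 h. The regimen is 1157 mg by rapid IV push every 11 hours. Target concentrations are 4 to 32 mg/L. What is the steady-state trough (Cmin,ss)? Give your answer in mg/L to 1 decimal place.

τ/t½ = 11/6 ≈ 1.8333, so fraction remaining f = (1/2)^(11/6) ≈ 0.2806.
Accumulation ratio R = 1/(1 − f) ≈ 1/0.7194 ≈ 1.3900.
Each bolus raises the concentration by D/Vd = 1157/70 ≈ 16.529 mg/L.
Cmax,ss = C₀/(1 − f) ≈ 16.529/0.7194 ≈ 22.976 mg/L.
Steady-state trough Cmin,ss = Cmax,ss·f ≈ 22.976 × 0.2806 ≈ 6.447 mg/L.
Trough 6.4 mg/L vs MEC 4 mg/L: adequate.

6.4 mg/L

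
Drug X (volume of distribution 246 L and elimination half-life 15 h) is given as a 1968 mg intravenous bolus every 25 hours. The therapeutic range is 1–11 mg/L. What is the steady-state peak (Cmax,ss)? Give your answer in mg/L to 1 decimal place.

11.7 mg/L

k = ln2/t½ = ln2/15 ≈ 0.046210 h⁻¹; fraction remaining f = e^(−kτ) = e^(−0.046210×25) ≈ 0.3150.
At steady state, accumulation factor R = 1/(1 − e^(−kτ)) ≈ 1.4599.
Each bolus raises the concentration by D/Vd = 1968/246 ≈ 8.000 mg/L.
Cmax,ss = C₀/(1 − f) ≈ 8.000/0.6850 ≈ 11.679 mg/L.
Peak 11.7 mg/L vs MTC 11 mg/L: exceeds toxic threshold.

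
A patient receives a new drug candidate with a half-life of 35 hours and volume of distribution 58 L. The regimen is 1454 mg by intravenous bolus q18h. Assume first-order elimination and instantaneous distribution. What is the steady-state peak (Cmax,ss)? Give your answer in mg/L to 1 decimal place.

83.6 mg/L

Over one 18-h interval, 18/35 ≈ 0.51429 half-lives elapse, leaving f ≈ 0.7001 of each dose.
At steady state, accumulation factor R = 1/(1 − e^(−kτ)) ≈ 3.3344.
Each bolus raises the concentration by D/Vd = 1454/58 ≈ 25.069 mg/L.
Cmax,ss = C₀/(1 − f) ≈ 25.069/0.2999 ≈ 83.591 mg/L.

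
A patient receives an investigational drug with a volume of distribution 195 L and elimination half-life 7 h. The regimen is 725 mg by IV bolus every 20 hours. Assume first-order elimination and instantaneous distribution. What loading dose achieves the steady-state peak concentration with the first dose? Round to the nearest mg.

841 mg

f = (1/2)^(20/7) ≈ 0.138011; accumulation ratio R = 1/(1−f) ≈ 1.16011.
Loading dose to hit Cmax,ss on first dose: D_load = D_maint·R ≈ 725 × 1.16011 ≈ 841.08 mg.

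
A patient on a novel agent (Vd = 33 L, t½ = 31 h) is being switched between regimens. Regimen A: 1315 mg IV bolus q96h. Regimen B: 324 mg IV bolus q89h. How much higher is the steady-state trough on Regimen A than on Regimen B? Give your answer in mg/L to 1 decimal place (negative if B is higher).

Regimen A: f = (1/2)^(96/31) ≈ 0.1169; Cmin,ss = (1315/33)·f/(1−f) ≈ 5.275 mg/L.
Regimen B: f = (1/2)^(89/31) ≈ 0.1367; Cmin,ss = (324/33)·f/(1−f) ≈ 1.555 mg/L.
Difference ≈ 5.275 − 1.555 ≈ 3.720 mg/L.

3.7 mg/L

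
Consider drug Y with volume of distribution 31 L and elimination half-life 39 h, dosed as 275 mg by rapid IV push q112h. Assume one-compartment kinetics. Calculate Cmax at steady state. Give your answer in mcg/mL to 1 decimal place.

10.3 mcg/mL

k = ln2/t½ = ln2/39 ≈ 0.017773 h⁻¹; fraction remaining f = e^(−kτ) = e^(−0.017773×112) ≈ 0.1366.
At steady state, accumulation factor R = 1/(1 − e^(−kτ)) ≈ 1.1582.
Single-dose peak C₀ = D/Vd = 275/31 ≈ 8.871 mcg/mL.
Steady-state peak Cmax,ss = C₀·R ≈ 8.871 × 1.1582 ≈ 10.274 mcg/mL.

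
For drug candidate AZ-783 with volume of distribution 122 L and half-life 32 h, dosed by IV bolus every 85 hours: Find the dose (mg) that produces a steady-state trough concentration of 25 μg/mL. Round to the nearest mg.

16177 mg

τ/t½ = 85/32 ≈ 2.6562, so f = (1/2)^(85/32) ≈ 0.158631.
Cmin,ss = (D/Vd)·f/(1−f), so D = Cmin,ss·Vd·(1−f)/f.
D = 25 × 122 × (1−f)/f ≈ 25 × 122 × 5.30394 ≈ 16177.02 mg.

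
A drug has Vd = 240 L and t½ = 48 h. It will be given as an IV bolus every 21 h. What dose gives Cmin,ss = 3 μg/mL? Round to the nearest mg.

τ/t½ = 21/48 ≈ 0.4375, so f = (1/2)^(21/48) ≈ 0.738413.
Cmin,ss = (D/Vd)·f/(1−f), so D = Cmin,ss·Vd·(1−f)/f.
D = 3 × 240 × (1−f)/f ≈ 3 × 240 × 0.35426 ≈ 255.07 mg.

255 mg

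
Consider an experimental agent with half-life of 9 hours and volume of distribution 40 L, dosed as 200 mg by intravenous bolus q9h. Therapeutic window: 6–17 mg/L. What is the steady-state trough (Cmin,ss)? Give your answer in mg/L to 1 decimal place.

5.0 mg/L

τ = 9 h = 1 half-life, so f = (1/2)^1 = 0.5.
Accumulation ratio R = 1/(1 − f) = 1/0.5 = 2/1.
Single-dose peak C₀ = D/Vd = 200/40 = 5 mg/L.
Steady-state peak Cmax,ss = C₀·R = 5 × 2/1 ≈ 10.000 mg/L.
Steady-state trough Cmin,ss = Cmax,ss·f ≈ 10.000 × 0.5 ≈ 5.000 mg/L.
Trough 5.0 mg/L vs MEC 6 mg/L: subtherapeutic.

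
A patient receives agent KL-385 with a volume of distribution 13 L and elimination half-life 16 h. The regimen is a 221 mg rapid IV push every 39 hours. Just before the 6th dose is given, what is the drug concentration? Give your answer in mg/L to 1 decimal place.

3.8 mg/L

f = (1/2)^(τ/t½) = (1/2)^(39/16) ≈ 0.1846.
C₀ = D/Vd = 221/13 ≈ 17.000 mg/L.
Before the 6th dose, 5 doses have been given. Superposition: Cmin = C₀·(f + f² + … + f^5).
≈ 17.000 × (0.1846 + 0.0341 + 0.0063 + 0.0012 + 0.0002) ≈ 17.000 × 0.2264 ≈ 3.849 mg/L.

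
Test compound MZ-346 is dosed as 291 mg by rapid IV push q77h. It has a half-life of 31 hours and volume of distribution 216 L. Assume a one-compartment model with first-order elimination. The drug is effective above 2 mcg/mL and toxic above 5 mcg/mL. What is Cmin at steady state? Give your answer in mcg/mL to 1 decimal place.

0.3 mcg/mL

Over one 77-h interval, 77/31 ≈ 2.4839 half-lives elapse, leaving f ≈ 0.1788 of each dose.
Each bolus raises the concentration by D/Vd = 291/216 ≈ 1.347 mcg/mL.
Steady-state trough Cmin,ss = C₀·f/(1−f) ≈ 1.347 × 0.1788/0.8212 ≈ 0.293 mcg/mL.
Trough 0.3 mcg/mL vs MEC 2 mcg/mL: subtherapeutic.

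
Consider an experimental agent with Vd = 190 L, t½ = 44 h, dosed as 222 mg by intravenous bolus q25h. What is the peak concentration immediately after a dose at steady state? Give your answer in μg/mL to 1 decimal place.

3.6 μg/mL

k = ln2/t½ = ln2/44 ≈ 0.015753 h⁻¹; fraction remaining f = e^(−kτ) = e^(−0.015753×25) ≈ 0.6745.
At steady state, accumulation factor R = 1/(1 − e^(−kτ)) ≈ 3.0722.
Single-dose peak C₀ = D/Vd = 222/190 ≈ 1.168 μg/mL.
Steady-state peak Cmax,ss = C₀·R ≈ 1.168 × 3.0722 ≈ 3.588 μg/mL.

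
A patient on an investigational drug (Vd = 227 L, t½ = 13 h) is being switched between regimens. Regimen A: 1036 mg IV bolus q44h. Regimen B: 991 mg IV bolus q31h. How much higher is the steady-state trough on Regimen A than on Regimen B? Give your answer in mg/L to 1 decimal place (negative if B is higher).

Regimen A: f = (1/2)^(44/13) ≈ 0.0957; Cmin,ss = (1036/227)·f/(1−f) ≈ 0.483 mg/L.
Regimen B: f = (1/2)^(31/13) ≈ 0.1915; Cmin,ss = (991/227)·f/(1−f) ≈ 1.034 mg/L.
Difference ≈ 0.483 − 1.034 ≈ -0.551 mg/L.

-0.6 mg/L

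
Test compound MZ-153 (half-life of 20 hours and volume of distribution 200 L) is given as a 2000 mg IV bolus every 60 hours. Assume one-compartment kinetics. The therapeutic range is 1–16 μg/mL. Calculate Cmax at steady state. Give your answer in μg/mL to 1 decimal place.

τ = 60 h = 3 half-lives, so f = (1/2)^3 = 0.125.
Accumulation ratio R = 1/(1 − f) = 1/0.875 = 8/7.
Single-dose peak C₀ = D/Vd = 2000/200 = 10 μg/mL.
Steady-state peak Cmax,ss = C₀·R = 10 × 8/7 ≈ 11.429 μg/mL.
Peak 11.4 μg/mL vs MTC 16 μg/mL: below toxic threshold.

11.4 μg/mL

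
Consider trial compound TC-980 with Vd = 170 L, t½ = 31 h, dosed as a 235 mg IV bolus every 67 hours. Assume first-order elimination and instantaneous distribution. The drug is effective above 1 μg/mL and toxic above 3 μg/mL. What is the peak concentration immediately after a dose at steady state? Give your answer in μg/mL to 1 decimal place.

k = ln2/t½ = ln2/31 ≈ 0.022360 h⁻¹; fraction remaining f = e^(−kτ) = e^(−0.022360×67) ≈ 0.2236.
At steady state, accumulation factor R = 1/(1 − e^(−kτ)) ≈ 1.2880.
Single-dose peak C₀ = D/Vd = 235/170 ≈ 1.382 μg/mL.
Steady-state peak Cmax,ss = C₀·R ≈ 1.382 × 1.2880 ≈ 1.780 μg/mL.
Peak 1.8 μg/mL vs MTC 3 μg/mL: below toxic threshold.

1.8 μg/mL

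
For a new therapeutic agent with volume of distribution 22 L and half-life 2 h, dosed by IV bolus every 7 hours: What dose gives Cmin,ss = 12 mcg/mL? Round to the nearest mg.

τ/t½ = 7/2 ≈ 3.5, so f = (1/2)^(7/2) ≈ 0.088388.
Cmin,ss = (D/Vd)·f/(1−f), so D = Cmin,ss·Vd·(1−f)/f.
D = 12 × 22 × (1−f)/f ≈ 12 × 22 × 10.31375 ≈ 2722.83 mg.

2723 mg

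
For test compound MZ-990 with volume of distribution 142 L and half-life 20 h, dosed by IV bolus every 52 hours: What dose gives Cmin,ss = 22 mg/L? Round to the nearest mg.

τ/t½ = 52/20 ≈ 2.6, so f = (1/2)^(52/20) ≈ 0.164938.
Cmin,ss = (D/Vd)·f/(1−f), so D = Cmin,ss·Vd·(1−f)/f.
D = 22 × 142 × (1−f)/f ≈ 22 × 142 × 5.06288 ≈ 15816.44 mg.

15816 mg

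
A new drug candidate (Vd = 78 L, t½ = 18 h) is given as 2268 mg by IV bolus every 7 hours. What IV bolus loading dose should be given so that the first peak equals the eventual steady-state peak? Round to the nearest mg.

9599 mg

f = (1/2)^(7/18) ≈ 0.763718; accumulation ratio R = 1/(1−f) ≈ 4.23223.
Loading dose to hit Cmax,ss on first dose: D_load = D_maint·R ≈ 2268 × 4.23223 ≈ 9598.70 mg.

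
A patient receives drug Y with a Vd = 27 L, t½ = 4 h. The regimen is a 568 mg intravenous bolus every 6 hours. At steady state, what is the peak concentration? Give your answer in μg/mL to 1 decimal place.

Over one 6-h interval, 6/4 ≈ 1.5 half-lives elapse, leaving f ≈ 0.3536 of each dose.
Accumulation ratio R = 1/(1 − f) ≈ 1/0.6464 ≈ 1.5470.
Each bolus raises the concentration by D/Vd = 568/27 ≈ 21.037 μg/mL.
Cmax,ss = C₀/(1 − f) ≈ 21.037/0.6464 ≈ 32.545 μg/mL.

32.5 μg/mL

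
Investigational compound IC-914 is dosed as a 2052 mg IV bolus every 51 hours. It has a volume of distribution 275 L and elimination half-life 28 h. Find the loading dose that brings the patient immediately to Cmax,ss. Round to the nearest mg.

f = (1/2)^(51/28) ≈ 0.282941; accumulation ratio R = 1/(1−f) ≈ 1.39459.
Loading dose to hit Cmax,ss on first dose: D_load = D_maint·R ≈ 2052 × 1.39459 ≈ 2861.70 mg.

2862 mg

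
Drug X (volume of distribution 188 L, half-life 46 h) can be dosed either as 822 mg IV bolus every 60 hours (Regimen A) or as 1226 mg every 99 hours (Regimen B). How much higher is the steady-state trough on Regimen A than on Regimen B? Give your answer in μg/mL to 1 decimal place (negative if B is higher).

1.1 μg/mL

Regimen A: f = (1/2)^(60/46) ≈ 0.4049; Cmin,ss = (822/188)·f/(1−f) ≈ 2.975 μg/mL.
Regimen B: f = (1/2)^(99/46) ≈ 0.2250; Cmin,ss = (1226/188)·f/(1−f) ≈ 1.893 μg/mL.
Difference ≈ 2.975 − 1.893 ≈ 1.082 μg/mL.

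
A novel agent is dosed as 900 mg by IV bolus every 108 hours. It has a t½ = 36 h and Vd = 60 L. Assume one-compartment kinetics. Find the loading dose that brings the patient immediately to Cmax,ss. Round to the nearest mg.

f = (1/2)^(108/36) ≈ 0.125000; accumulation ratio R = 1/(1−f) ≈ 1.14286.
Loading dose to hit Cmax,ss on first dose: D_load = D_maint·R ≈ 900 × 1.14286 ≈ 1028.57 mg.

1029 mg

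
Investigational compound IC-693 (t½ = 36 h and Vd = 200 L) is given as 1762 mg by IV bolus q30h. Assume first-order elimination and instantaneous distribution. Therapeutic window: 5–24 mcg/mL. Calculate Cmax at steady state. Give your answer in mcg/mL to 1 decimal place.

Over one 30-h interval, 30/36 ≈ 0.83333 half-lives elapse, leaving f ≈ 0.5612 of each dose.
Accumulation ratio R = 1/(1 − f) ≈ 1/0.4388 ≈ 2.2789.
Each bolus raises the concentration by D/Vd = 1762/200 ≈ 8.810 mcg/mL.
Cmax,ss = C₀/(1 − f) ≈ 8.810/0.4388 ≈ 20.077 mcg/mL.
Peak 20.1 mcg/mL vs MTC 24 mcg/mL: below toxic threshold.

20.1 mcg/mL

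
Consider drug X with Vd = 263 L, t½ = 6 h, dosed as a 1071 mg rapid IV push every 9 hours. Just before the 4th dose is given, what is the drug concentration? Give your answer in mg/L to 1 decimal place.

f = (1/2)^(τ/t½) = (1/2)^(9/6) ≈ 0.3536.
C₀ = D/Vd = 1071/263 ≈ 4.072 mg/L.
Before the 4th dose, 3 doses have been given. Superposition: Cmin = C₀·(f + f² + … + f^3).
≈ 4.072 × (0.3536 + 0.1250 + 0.0442) ≈ 4.072 × 0.5228 ≈ 2.129 mg/L.

2.1 mg/L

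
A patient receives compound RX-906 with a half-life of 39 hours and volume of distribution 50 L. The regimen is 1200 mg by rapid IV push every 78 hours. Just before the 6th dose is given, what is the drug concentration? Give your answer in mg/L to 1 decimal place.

8.0 mg/L

f = (1/2)^(τ/t½) = (1/2)^(78/39) ≈ 0.2500.
C₀ = D/Vd = 1200/50 ≈ 24.000 mg/L.
Before the 6th dose, 5 doses have been given. Superposition: Cmin = C₀·(f + f² + … + f^5).
≈ 24.000 × (0.2500 + 0.0625 + 0.0156 + 0.0039 + 0.0010) ≈ 24.000 × 0.3330 ≈ 7.992 mg/L.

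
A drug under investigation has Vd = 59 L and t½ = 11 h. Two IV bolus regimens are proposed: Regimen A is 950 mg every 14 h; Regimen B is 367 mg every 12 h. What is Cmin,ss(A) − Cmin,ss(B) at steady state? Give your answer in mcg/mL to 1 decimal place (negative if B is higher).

5.9 mcg/mL

Regimen A: f = (1/2)^(14/11) ≈ 0.4139; Cmin,ss = (950/59)·f/(1−f) ≈ 11.371 mcg/mL.
Regimen B: f = (1/2)^(12/11) ≈ 0.4695; Cmin,ss = (367/59)·f/(1−f) ≈ 5.505 mcg/mL.
Difference ≈ 11.371 − 5.505 ≈ 5.866 mcg/mL.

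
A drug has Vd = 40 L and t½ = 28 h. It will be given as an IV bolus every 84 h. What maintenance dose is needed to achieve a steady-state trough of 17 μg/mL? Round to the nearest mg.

4760 mg

τ/t½ = 84/28 ≈ 3, so f = (1/2)^(84/28) ≈ 0.125000.
Cmin,ss = (D/Vd)·f/(1−f), so D = Cmin,ss·Vd·(1−f)/f.
D = 17 × 40 × (1−f)/f ≈ 17 × 40 × 7.00000 ≈ 4760.00 mg.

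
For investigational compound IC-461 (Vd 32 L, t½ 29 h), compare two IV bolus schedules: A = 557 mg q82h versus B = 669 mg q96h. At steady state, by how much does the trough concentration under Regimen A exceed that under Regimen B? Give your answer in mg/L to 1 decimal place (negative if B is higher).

Regimen A: f = (1/2)^(82/29) ≈ 0.1409; Cmin,ss = (557/32)·f/(1−f) ≈ 2.855 mg/L.
Regimen B: f = (1/2)^(96/29) ≈ 0.1008; Cmin,ss = (669/32)·f/(1−f) ≈ 2.344 mg/L.
Difference ≈ 2.855 − 2.344 ≈ 0.511 mg/L.

0.5 mg/L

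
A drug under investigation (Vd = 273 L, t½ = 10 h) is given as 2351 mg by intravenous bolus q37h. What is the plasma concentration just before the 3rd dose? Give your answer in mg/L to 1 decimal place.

0.7 mg/L

f = (1/2)^(τ/t½) = (1/2)^(37/10) ≈ 0.0769.
C₀ = D/Vd = 2351/273 ≈ 8.612 mg/L.
Before the 3rd dose, 2 doses have been given. Superposition: Cmin = C₀·(f + f²).
≈ 8.612 × (0.0769 + 0.0059) ≈ 8.612 × 0.0828 ≈ 0.713 mg/L.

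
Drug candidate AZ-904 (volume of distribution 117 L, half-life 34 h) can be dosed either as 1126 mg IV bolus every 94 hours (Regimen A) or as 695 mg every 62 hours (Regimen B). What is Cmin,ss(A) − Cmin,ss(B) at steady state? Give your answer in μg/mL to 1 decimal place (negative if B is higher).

-0.7 μg/mL

Regimen A: f = (1/2)^(94/34) ≈ 0.1471; Cmin,ss = (1126/117)·f/(1−f) ≈ 1.660 μg/mL.
Regimen B: f = (1/2)^(62/34) ≈ 0.2825; Cmin,ss = (695/117)·f/(1−f) ≈ 2.339 μg/mL.
Difference ≈ 1.660 − 2.339 ≈ -0.679 μg/mL.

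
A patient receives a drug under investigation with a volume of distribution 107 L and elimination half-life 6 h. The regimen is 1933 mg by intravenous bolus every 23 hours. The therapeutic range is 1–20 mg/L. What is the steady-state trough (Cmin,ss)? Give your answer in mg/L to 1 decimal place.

Over one 23-h interval, 23/6 ≈ 3.8333 half-lives elapse, leaving f ≈ 0.0702 of each dose.
At steady state, accumulation factor R = 1/(1 − e^(−kτ)) ≈ 1.0755.
Each bolus raises the concentration by D/Vd = 1933/107 ≈ 18.065 mg/L.
Steady-state peak Cmax,ss = C₀·R ≈ 18.065 × 1.0755 ≈ 19.429 mg/L.
One interval later, Cmin,ss = Cmax,ss·e^(−kτ) ≈ 19.429 × 0.0702 ≈ 1.364 mg/L.
Trough 1.4 mg/L vs MEC 1 mg/L: adequate.

1.4 mg/L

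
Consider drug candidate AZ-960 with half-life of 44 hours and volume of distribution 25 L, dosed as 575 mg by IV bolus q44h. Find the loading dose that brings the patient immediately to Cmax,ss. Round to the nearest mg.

1150 mg

f = (1/2)^(44/44) ≈ 0.500000; accumulation ratio R = 1/(1−f) ≈ 2.00000.
Loading dose to hit Cmax,ss on first dose: D_load = D_maint·R ≈ 575 × 2.00000 ≈ 1150.00 mg.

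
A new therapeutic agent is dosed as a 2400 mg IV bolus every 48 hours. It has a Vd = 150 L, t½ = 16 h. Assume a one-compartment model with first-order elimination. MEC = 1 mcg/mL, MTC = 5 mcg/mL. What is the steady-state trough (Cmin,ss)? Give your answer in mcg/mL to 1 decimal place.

τ = 48 h = 3 half-lives, so f = (1/2)^3 = 0.125.
Accumulation ratio R = 1/(1 − f) = 1/0.875 = 8/7.
Single-dose peak C₀ = D/Vd = 2400/150 = 16 mcg/mL.
Steady-state peak Cmax,ss = C₀·R = 16 × 8/7 ≈ 18.286 mcg/mL.
Steady-state trough Cmin,ss = Cmax,ss·f ≈ 18.286 × 0.125 ≈ 2.286 mcg/mL.
Trough 2.3 mcg/mL vs MEC 1 mcg/mL: adequate.

2.3 mcg/mL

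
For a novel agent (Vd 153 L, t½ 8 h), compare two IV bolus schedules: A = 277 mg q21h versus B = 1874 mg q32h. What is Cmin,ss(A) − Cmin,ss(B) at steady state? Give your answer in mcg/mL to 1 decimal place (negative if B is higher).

Regimen A: f = (1/2)^(21/8) ≈ 0.1621; Cmin,ss = (277/153)·f/(1−f) ≈ 0.350 mcg/mL.
Regimen B: f = (1/2)^(32/8) ≈ 0.0625; Cmin,ss = (1874/153)·f/(1−f) ≈ 0.817 mcg/mL.
Difference ≈ 0.350 − 0.817 ≈ -0.467 mcg/mL.

-0.5 mcg/mL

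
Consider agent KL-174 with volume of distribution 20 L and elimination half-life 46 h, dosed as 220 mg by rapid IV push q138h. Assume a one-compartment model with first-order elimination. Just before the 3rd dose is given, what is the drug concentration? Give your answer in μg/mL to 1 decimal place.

f = (1/2)^(τ/t½) = (1/2)^(138/46) ≈ 0.1250.
C₀ = D/Vd = 220/20 ≈ 11.000 μg/mL.
Before the 3rd dose, 2 doses have been given. Superposition: Cmin = C₀·(f + f²).
≈ 11.000 × (0.1250 + 0.0156) ≈ 11.000 × 0.1406 ≈ 1.547 μg/mL.

1.5 μg/mL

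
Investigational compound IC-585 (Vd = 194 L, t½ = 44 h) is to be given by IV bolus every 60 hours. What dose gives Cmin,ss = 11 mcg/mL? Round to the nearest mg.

3357 mg

τ/t½ = 60/44 ≈ 1.3636, so f = (1/2)^(60/44) ≈ 0.388602.
Cmin,ss = (D/Vd)·f/(1−f), so D = Cmin,ss·Vd·(1−f)/f.
D = 11 × 194 × (1−f)/f ≈ 11 × 194 × 1.57333 ≈ 3357.49 mg.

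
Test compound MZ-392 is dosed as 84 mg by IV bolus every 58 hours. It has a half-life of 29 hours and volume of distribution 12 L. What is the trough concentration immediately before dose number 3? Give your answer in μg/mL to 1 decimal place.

2.2 μg/mL

f = (1/2)^(τ/t½) = (1/2)^(58/29) ≈ 0.2500.
C₀ = D/Vd = 84/12 ≈ 7.000 μg/mL.
Before the 3rd dose, 2 doses have been given. Superposition: Cmin = C₀·(f + f²).
≈ 7.000 × (0.2500 + 0.0625) ≈ 7.000 × 0.3125 ≈ 2.188 μg/mL.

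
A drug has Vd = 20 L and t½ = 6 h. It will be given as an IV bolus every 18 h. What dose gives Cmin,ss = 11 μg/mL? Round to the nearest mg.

τ/t½ = 18/6 ≈ 3, so f = (1/2)^(18/6) ≈ 0.125000.
Cmin,ss = (D/Vd)·f/(1−f), so D = Cmin,ss·Vd·(1−f)/f.
D = 11 × 20 × (1−f)/f ≈ 11 × 20 × 7.00000 ≈ 1540.00 mg.

1540 mg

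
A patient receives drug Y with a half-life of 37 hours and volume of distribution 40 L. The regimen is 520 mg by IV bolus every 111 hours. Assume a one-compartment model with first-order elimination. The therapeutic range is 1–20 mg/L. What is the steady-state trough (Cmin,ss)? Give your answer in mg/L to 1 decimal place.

1.9 mg/L

τ = 111 h = 3 half-lives, so f = (1/2)^3 = 0.125.
Accumulation ratio R = 1/(1 − f) = 1/0.875 = 8/7.
Single-dose peak C₀ = D/Vd = 520/40 = 13 mg/L.
Steady-state peak Cmax,ss = C₀·R = 13 × 8/7 ≈ 14.857 mg/L.
Steady-state trough Cmin,ss = Cmax,ss·f ≈ 14.857 × 0.125 ≈ 1.857 mg/L.
Trough 1.9 mg/L vs MEC 1 mg/L: adequate.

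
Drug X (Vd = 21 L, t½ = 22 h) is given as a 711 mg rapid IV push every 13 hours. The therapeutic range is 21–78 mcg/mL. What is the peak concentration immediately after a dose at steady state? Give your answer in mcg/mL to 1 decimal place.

τ/t½ = 13/22 ≈ 0.59091, so fraction remaining f = (1/2)^(13/22) ≈ 0.6639.
Accumulation ratio R = 1/(1 − f) ≈ 1/0.3361 ≈ 2.9753.
Single-dose peak C₀ = D/Vd = 711/21 ≈ 33.857 mcg/mL.
Steady-state peak Cmax,ss = C₀·R ≈ 33.857 × 2.9753 ≈ 100.735 mcg/mL.
Peak 100.7 mcg/mL vs MTC 78 mcg/mL: exceeds toxic threshold.

100.7 mcg/mL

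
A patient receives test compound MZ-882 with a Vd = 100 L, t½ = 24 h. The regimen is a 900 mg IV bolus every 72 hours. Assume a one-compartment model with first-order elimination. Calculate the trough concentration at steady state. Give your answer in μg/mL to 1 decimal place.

τ = 72 h = 3 half-lives, so f = (1/2)^3 = 0.125.
At steady state, R = 1/(1 − 0.125) = 8/7.
Single-dose peak C₀ = D/Vd = 900/100 = 9 μg/mL.
Steady-state peak Cmax,ss = C₀·R = 9 × 8/7 ≈ 10.286 μg/mL.
Steady-state trough Cmin,ss = Cmax,ss·f ≈ 10.286 × 0.125 ≈ 1.286 μg/mL.

1.3 μg/mL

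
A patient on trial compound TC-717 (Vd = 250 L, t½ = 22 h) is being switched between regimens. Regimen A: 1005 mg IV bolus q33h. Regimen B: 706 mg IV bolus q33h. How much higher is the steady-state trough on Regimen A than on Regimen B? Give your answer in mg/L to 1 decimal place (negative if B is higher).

0.7 mg/L

Regimen A: f = (1/2)^(33/22) ≈ 0.3536; Cmin,ss = (1005/250)·f/(1−f) ≈ 2.199 mg/L.
Regimen B: f = (1/2)^(33/22) ≈ 0.3536; Cmin,ss = (706/250)·f/(1−f) ≈ 1.545 mg/L.
Difference ≈ 2.199 − 1.545 ≈ 0.654 mg/L.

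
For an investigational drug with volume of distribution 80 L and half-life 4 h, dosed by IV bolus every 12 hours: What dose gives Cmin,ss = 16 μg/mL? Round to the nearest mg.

τ/t½ = 12/4 ≈ 3, so f = (1/2)^(12/4) ≈ 0.125000.
Cmin,ss = (D/Vd)·f/(1−f), so D = Cmin,ss·Vd·(1−f)/f.
D = 16 × 80 × (1−f)/f ≈ 16 × 80 × 7.00000 ≈ 8960.00 mg.

8960 mg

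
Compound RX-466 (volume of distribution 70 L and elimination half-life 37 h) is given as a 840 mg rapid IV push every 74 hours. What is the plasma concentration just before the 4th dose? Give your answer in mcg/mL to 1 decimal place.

f = (1/2)^(τ/t½) = (1/2)^(74/37) ≈ 0.2500.
C₀ = D/Vd = 840/70 ≈ 12.000 mcg/mL.
Before the 4th dose, 3 doses have been given. Superposition: Cmin = C₀·(f + f² + … + f^3).
≈ 12.000 × (0.2500 + 0.0625 + 0.0156) ≈ 12.000 × 0.3281 ≈ 3.937 mcg/mL.

3.9 mcg/mL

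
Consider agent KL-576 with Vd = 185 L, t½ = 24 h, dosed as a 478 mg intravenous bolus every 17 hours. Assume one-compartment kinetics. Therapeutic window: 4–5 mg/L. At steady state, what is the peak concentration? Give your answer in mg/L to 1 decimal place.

k = ln2/t½ = ln2/24 ≈ 0.028881 h⁻¹; fraction remaining f = e^(−kτ) = e^(−0.028881×17) ≈ 0.6120.
Accumulation ratio R = 1/(1 − f) ≈ 1/0.3880 ≈ 2.5773.
Each bolus raises the concentration by D/Vd = 478/185 ≈ 2.584 mg/L.
Steady-state peak Cmax,ss = C₀·R ≈ 2.584 × 2.5773 ≈ 6.660 mg/L.
Peak 6.7 mg/L vs MTC 5 mg/L: exceeds toxic threshold.

6.7 mg/L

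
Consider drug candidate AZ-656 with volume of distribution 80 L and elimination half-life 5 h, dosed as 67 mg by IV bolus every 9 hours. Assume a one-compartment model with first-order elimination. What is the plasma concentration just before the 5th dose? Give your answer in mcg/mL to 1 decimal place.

f = (1/2)^(τ/t½) = (1/2)^(9/5) ≈ 0.2872.
C₀ = D/Vd = 67/80 ≈ 0.838 mcg/mL.
Before the 5th dose, 4 doses have been given. Superposition: Cmin = C₀·(f + f² + … + f^4).
≈ 0.838 × (0.2872 + 0.0825 + 0.0237 + 0.0068) ≈ 0.838 × 0.4002 ≈ 0.335 mcg/mL.

0.3 mcg/mL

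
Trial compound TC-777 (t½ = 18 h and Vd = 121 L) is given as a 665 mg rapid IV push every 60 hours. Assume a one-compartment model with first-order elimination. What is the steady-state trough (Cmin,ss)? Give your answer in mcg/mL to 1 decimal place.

0.6 mcg/mL

τ/t½ = 60/18 ≈ 3.3333, so fraction remaining f = (1/2)^(60/18) ≈ 0.0992.
Accumulation ratio R = 1/(1 − f) ≈ 1/0.9008 ≈ 1.1101.
Each bolus raises the concentration by D/Vd = 665/121 ≈ 5.496 mcg/mL.
Steady-state peak Cmax,ss = C₀·R ≈ 5.496 × 1.1101 ≈ 6.101 mcg/mL.
One interval later, Cmin,ss = Cmax,ss·e^(−kτ) ≈ 6.101 × 0.0992 ≈ 0.605 mcg/mL.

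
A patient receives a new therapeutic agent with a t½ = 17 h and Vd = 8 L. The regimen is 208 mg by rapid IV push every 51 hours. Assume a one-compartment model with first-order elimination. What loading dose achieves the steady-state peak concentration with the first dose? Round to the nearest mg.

238 mg

f = (1/2)^(51/17) ≈ 0.125000; accumulation ratio R = 1/(1−f) ≈ 1.14286.
Loading dose to hit Cmax,ss on first dose: D_load = D_maint·R ≈ 208 × 1.14286 ≈ 237.71 mg.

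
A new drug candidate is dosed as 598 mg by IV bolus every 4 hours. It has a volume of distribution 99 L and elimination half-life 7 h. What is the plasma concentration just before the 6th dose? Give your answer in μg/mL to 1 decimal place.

f = (1/2)^(τ/t½) = (1/2)^(4/7) ≈ 0.6730.
C₀ = D/Vd = 598/99 ≈ 6.040 μg/mL.
Before the 6th dose, 5 doses have been given. Superposition: Cmin = C₀·(f + f² + … + f^5).
≈ 6.040 × (0.6730 + 0.4529 + 0.3048 + 0.2051 + 0.1381) ≈ 6.040 × 1.7739 ≈ 10.714 μg/mL.

10.7 μg/mL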